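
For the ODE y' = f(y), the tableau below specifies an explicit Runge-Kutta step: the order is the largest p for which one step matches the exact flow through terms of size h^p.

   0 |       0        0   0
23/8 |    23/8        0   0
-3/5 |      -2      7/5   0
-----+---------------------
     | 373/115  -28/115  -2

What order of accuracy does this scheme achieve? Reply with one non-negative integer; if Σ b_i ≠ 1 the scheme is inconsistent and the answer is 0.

b = (373/115, -28/115, -2)
c = (0, 23/8, -3/5)
Ac = (0, 0, 161/40)
Σ b_i: 373/115·1 + (-28/115)·1 + (-2)·1 = 1 ✓
b·c: (-28/115)·23/8 + (-2)·(-3/5) = 1/2 ✓
b·c²: (-28/115)·529/64 + (-2)·9/25 = -1093/400 ≠ 1/3 ⇒ order 2.
b·Ac: (-2)·161/40 = -161/20 ≠ 1/6

2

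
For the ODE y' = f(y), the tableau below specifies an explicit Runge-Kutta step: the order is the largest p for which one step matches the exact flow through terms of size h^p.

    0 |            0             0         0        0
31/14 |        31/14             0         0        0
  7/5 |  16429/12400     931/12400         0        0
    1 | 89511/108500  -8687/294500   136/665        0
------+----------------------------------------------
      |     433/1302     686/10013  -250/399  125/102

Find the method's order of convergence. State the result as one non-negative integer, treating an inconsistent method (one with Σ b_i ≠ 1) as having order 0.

4

b = (433/1302, 686/10013, -250/399, 125/102)
c = (0, 31/14, 7/5, 1)
Ac = (0, 0, 133/800, 221/1000)
Σ b_i: 433/1302·1 + 686/10013·1 + (-250/399)·1 + 125/102·1 = 1 ✓
b·c: 686/10013·31/14 + (-250/399)·7/5 + 125/102·1 = 1/2 ✓
b·c²: 686/10013·961/196 + (-250/399)·49/25 + 125/102·1 = 1/3 ✓
b·Ac: (-250/399)·133/800 + 125/102·221/1000 = 1/6 ✓
b·c³: 686/10013·29791/2744 + (-250/399)·343/125 + 125/102·1 = 1/4 ✓
b·(c∘Ac): (-250/399)·931/4000 + 125/102·221/1000 = 1/8 ✓
b·Ac²: (-250/399)·589/1600 + 125/102·3587/14000 = 1/12 ✓
b·A²c: 125/102·17/500 = 1/24 ✓; 4 stages ⇒ order 4.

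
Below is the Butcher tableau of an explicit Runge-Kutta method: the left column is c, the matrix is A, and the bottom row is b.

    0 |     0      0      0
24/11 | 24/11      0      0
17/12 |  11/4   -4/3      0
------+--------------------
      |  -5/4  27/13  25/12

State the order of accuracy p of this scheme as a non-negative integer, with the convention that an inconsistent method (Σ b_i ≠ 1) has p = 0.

0

b = (-5/4, 27/13, 25/12)
c = (0, 24/11, 17/12)
Ac = (0, 0, -32/11)
Σ b_i: (-5/4)·1 + 27/13·1 + 25/12·1 = 227/78 ≠ 1 ⇒ order 0.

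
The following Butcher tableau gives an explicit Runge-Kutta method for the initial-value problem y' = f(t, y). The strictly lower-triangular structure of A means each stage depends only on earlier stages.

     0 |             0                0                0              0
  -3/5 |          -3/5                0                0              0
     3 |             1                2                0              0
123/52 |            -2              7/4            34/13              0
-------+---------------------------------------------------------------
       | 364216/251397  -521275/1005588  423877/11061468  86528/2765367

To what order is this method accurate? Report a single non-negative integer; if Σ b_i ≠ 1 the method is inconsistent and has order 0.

3

b = (364216/251397, -521275/1005588, 423877/11061468, 86528/2765367)
c = (0, -3/5, 3, 123/52)
Ac = (0, 0, -6/5, 1767/260)
Σ b_i: 364216/251397·1 + (-521275/1005588)·1 + 423877/11061468·1 + 86528/2765367·1 = 1 ✓
b·c: (-521275/1005588)·(-3/5) + 423877/11061468·3 + 86528/2765367·123/52 = 1/2 ✓
b·c²: (-521275/1005588)·9/25 + 423877/11061468·9 + 86528/2765367·15129/2704 = 1/3 ✓
b·Ac: 423877/11061468·(-6/5) + 86528/2765367·1767/260 = 1/6 ✓
b·c³: (-521275/1005588)·(-27/125) + 423877/11061468·27 + 86528/2765367·1860867/140608 = 1889139/1210430 ≠ 1/4 ⇒ order 3.
b·(c∘Ac): 423877/11061468·(-18/5) + 86528/2765367·217341/13520 = 101969/279330 ≠ 1/8
b·Ac²: 423877/11061468·18/25 + 86528/2765367·31419/1300 = 160559/204842 ≠ 1/12
b·A²c: 86528/2765367·(-204/65) = -452608/4608945 ≠ 1/24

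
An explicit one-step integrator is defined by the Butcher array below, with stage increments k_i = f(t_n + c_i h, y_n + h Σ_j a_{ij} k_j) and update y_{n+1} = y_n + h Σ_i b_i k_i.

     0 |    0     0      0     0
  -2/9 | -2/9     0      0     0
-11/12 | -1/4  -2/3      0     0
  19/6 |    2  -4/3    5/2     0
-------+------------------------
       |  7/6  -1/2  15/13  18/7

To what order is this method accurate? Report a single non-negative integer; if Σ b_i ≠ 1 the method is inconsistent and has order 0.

b = (7/6, -1/2, 15/13, 18/7)
c = (0, -2/9, -11/12, 19/6)
Ac = (0, 0, 4/27, -431/216)
Σ b_i: 7/6·1 + (-1/2)·1 + 15/13·1 + 18/7·1 = 1199/273 ≠ 1 ⇒ order 0.

0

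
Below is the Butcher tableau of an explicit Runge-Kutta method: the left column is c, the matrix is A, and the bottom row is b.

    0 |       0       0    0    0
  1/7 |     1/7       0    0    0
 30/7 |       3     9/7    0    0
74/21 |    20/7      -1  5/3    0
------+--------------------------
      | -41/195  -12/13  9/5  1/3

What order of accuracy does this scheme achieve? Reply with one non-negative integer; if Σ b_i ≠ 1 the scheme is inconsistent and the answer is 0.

b = (-41/195, -12/13, 9/5, 1/3)
c = (0, 1/7, 30/7, 74/21)
Ac = (0, 0, 9/49, 7)
Σ b_i: (-41/195)·1 + (-12/13)·1 + 9/5·1 + 1/3·1 = 1 ✓
b·c: (-12/13)·1/7 + 9/5·30/7 + 1/3·74/21 = 7172/819 ≠ 1/2 ⇒ order 1.

1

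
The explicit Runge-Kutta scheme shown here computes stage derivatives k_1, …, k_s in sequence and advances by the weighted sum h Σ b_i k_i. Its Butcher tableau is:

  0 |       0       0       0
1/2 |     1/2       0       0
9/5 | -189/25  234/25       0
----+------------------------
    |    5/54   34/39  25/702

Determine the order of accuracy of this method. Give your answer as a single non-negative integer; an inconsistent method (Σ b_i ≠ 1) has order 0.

b = (5/54, 34/39, 25/702)
c = (0, 1/2, 9/5)
Ac = (0, 0, 117/25)
Σ b_i: 5/54·1 + 34/39·1 + 25/702·1 = 1 ✓
b·c: 34/39·1/2 + 25/702·9/5 = 1/2 ✓
b·c²: 34/39·1/4 + 25/702·81/25 = 1/3 ✓
b·Ac: 25/702·117/25 = 1/6 ✓; 3 stages ⇒ order 3.

3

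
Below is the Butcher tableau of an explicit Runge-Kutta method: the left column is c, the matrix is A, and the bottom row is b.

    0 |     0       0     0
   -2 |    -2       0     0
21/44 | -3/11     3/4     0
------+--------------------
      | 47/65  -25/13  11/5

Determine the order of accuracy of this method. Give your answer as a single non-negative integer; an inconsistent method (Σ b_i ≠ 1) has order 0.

1

b = (47/65, -25/13, 11/5)
c = (0, -2, 21/44)
Ac = (0, 0, -3/2)
Σ b_i: 47/65·1 + (-25/13)·1 + 11/5·1 = 1 ✓
b·c: (-25/13)·(-2) + 11/5·21/44 = 1273/260 ≠ 1/2 ⇒ order 1.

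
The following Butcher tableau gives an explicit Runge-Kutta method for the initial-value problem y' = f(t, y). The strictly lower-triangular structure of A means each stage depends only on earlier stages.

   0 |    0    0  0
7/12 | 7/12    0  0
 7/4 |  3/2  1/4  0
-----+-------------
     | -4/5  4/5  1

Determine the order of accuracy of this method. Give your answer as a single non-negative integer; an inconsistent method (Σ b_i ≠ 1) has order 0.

1

b = (-4/5, 4/5, 1)
c = (0, 7/12, 7/4)
Ac = (0, 0, 7/48)
Σ b_i: (-4/5)·1 + 4/5·1 + 1·1 = 1 ✓
b·c: 4/5·7/12 + 1·7/4 = 133/60 ≠ 1/2 ⇒ order 1.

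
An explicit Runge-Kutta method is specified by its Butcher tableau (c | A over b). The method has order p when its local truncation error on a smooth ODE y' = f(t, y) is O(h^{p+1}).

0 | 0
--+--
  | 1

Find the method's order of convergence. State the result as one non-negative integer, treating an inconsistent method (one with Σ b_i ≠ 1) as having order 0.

b = (1)
c = (0)
Σ b_i: 1·1 = 1 ✓; 1 stage ⇒ order 1.

1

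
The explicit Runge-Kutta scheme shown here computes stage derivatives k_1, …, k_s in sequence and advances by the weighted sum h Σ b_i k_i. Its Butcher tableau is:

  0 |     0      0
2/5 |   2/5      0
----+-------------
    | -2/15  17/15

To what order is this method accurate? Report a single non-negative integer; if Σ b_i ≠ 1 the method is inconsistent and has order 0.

1

b = (-2/15, 17/15)
c = (0, 2/5)
Σ b_i: (-2/15)·1 + 17/15·1 = 1 ✓
b·c: 17/15·2/5 = 34/75 ≠ 1/2 ⇒ order 1.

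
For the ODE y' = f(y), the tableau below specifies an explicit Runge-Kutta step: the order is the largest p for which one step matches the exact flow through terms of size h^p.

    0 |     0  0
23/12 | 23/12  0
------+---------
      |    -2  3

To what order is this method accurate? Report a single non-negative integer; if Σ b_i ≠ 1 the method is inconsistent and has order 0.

b = (-2, 3)
c = (0, 23/12)
Σ b_i: (-2)·1 + 3·1 = 1 ✓
b·c: 3·23/12 = 23/4 ≠ 1/2 ⇒ order 1.

1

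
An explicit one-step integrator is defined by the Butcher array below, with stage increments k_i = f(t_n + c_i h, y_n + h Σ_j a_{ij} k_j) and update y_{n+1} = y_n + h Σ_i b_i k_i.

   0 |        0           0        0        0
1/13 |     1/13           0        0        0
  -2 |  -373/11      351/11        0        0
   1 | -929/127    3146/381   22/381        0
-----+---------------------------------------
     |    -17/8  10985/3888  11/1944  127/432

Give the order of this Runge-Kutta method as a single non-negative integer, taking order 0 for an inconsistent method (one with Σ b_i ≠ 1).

4

b = (-17/8, 10985/3888, 11/1944, 127/432)
c = (0, 1/13, -2, 1)
Ac = (0, 0, 27/11, 66/127)
Σ b_i: (-17/8)·1 + 10985/3888·1 + 11/1944·1 + 127/432·1 = 1 ✓
b·c: 10985/3888·1/13 + 11/1944·(-2) + 127/432·1 = 1/2 ✓
b·c²: 10985/3888·1/169 + 11/1944·4 + 127/432·1 = 1/3 ✓
b·Ac: 11/1944·27/11 + 127/432·66/127 = 1/6 ✓
b·c³: 10985/3888·1/2197 + 11/1944·(-8) + 127/432·1 = 1/4 ✓
b·(c∘Ac): 11/1944·(-54/11) + 127/432·66/127 = 1/8 ✓
b·Ac²: 11/1944·27/143 + 127/432·462/1651 = 1/12 ✓
b·A²c: 127/432·18/127 = 1/24 ✓; 4 stages ⇒ order 4.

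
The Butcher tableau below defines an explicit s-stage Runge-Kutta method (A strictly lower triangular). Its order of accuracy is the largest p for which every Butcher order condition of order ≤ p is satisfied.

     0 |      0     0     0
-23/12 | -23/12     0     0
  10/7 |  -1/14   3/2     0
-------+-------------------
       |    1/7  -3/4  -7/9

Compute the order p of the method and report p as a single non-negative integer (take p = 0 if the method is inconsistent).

0

b = (1/7, -3/4, -7/9)
c = (0, -23/12, 10/7)
Ac = (0, 0, -23/8)
Σ b_i: 1/7·1 + (-3/4)·1 + (-7/9)·1 = -349/252 ≠ 1 ⇒ order 0.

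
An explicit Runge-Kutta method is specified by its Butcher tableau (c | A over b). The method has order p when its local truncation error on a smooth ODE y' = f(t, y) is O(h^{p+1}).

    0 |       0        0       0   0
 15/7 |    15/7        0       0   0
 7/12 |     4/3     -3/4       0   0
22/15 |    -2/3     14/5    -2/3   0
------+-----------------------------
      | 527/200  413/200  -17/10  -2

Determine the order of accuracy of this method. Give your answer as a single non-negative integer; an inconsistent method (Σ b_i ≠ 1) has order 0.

2

b = (527/200, 413/200, -17/10, -2)
c = (0, 15/7, 7/12, 22/15)
Ac = (0, 0, -45/28, 101/18)
Σ b_i: 527/200·1 + 413/200·1 + (-17/10)·1 + (-2)·1 = 1 ✓
b·c: 413/200·15/7 + (-17/10)·7/12 + (-2)·22/15 = 1/2 ✓
b·c²: 413/200·225/49 + (-17/10)·49/144 + (-2)·484/225 = 231913/50400 ≠ 1/3 ⇒ order 2.
b·Ac: (-17/10)·(-45/28) + (-2)·101/18 = -4279/504 ≠ 1/6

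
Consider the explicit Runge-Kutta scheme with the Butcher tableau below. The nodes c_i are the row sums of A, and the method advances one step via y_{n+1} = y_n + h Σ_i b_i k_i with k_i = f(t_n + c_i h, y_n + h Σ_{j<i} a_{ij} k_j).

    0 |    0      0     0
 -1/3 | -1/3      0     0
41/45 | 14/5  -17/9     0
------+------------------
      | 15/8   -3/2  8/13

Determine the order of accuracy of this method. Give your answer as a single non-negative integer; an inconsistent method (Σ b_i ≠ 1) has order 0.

0

b = (15/8, -3/2, 8/13)
c = (0, -1/3, 41/45)
Ac = (0, 0, 17/27)
Σ b_i: 15/8·1 + (-3/2)·1 + 8/13·1 = 103/104 ≠ 1 ⇒ order 0.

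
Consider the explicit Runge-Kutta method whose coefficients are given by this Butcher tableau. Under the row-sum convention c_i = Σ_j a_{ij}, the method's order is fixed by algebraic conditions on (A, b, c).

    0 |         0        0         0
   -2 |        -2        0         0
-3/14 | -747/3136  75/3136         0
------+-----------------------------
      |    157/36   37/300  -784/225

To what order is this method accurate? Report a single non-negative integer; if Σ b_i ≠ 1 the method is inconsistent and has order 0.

3

b = (157/36, 37/300, -784/225)
c = (0, -2, -3/14)
Ac = (0, 0, -75/1568)
Σ b_i: 157/36·1 + 37/300·1 + (-784/225)·1 = 1 ✓
b·c: 37/300·(-2) + (-784/225)·(-3/14) = 1/2 ✓
b·c²: 37/300·4 + (-784/225)·9/196 = 1/3 ✓
b·Ac: (-784/225)·(-75/1568) = 1/6 ✓; 3 stages ⇒ order 3.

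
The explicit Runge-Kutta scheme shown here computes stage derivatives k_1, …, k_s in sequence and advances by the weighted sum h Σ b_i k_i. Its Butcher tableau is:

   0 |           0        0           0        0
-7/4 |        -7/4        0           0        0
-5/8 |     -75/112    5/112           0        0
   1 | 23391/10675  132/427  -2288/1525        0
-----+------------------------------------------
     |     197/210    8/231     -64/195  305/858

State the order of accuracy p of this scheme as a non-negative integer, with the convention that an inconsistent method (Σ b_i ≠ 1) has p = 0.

b = (197/210, 8/231, -64/195, 305/858)
c = (0, -7/4, -5/8, 1)
Ac = (0, 0, -5/64, 121/305)
Σ b_i: 197/210·1 + 8/231·1 + (-64/195)·1 + 305/858·1 = 1 ✓
b·c: 8/231·(-7/4) + (-64/195)·(-5/8) + 305/858·1 = 1/2 ✓
b·c²: 8/231·49/16 + (-64/195)·25/64 + 305/858·1 = 1/3 ✓
b·Ac: (-64/195)·(-5/64) + 305/858·121/305 = 1/6 ✓
b·c³: 8/231·(-343/64) + (-64/195)·(-125/512) + 305/858·1 = 1/4 ✓
b·(c∘Ac): (-64/195)·25/512 + 305/858·121/305 = 1/8 ✓
b·Ac²: (-64/195)·35/256 + 305/858·22/61 = 1/12 ✓
b·A²c: 305/858·143/1220 = 1/24 ✓; 4 stages ⇒ order 4.

4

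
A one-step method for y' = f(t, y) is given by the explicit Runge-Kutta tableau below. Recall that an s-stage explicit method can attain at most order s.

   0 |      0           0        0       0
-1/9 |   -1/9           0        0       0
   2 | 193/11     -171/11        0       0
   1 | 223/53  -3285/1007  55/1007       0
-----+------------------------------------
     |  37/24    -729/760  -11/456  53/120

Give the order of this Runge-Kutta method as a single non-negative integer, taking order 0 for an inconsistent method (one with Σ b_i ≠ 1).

b = (37/24, -729/760, -11/456, 53/120)
c = (0, -1/9, 2, 1)
Ac = (0, 0, 19/11, 25/53)
Σ b_i: 37/24·1 + (-729/760)·1 + (-11/456)·1 + 53/120·1 = 1 ✓
b·c: (-729/760)·(-1/9) + (-11/456)·2 + 53/120·1 = 1/2 ✓
b·c²: (-729/760)·1/81 + (-11/456)·4 + 53/120·1 = 1/3 ✓
b·Ac: (-11/456)·19/11 + 53/120·25/53 = 1/6 ✓
b·c³: (-729/760)·(-1/729) + (-11/456)·8 + 53/120·1 = 1/4 ✓
b·(c∘Ac): (-11/456)·38/11 + 53/120·25/53 = 1/8 ✓
b·Ac²: (-11/456)·(-19/99) + 53/120·85/477 = 1/12 ✓
b·A²c: 53/120·5/53 = 1/24 ✓; 4 stages ⇒ order 4.

4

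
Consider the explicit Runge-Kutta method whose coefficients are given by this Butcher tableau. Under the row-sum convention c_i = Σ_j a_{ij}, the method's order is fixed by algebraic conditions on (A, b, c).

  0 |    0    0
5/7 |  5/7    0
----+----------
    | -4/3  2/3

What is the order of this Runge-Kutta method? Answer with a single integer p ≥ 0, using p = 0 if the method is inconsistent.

0

b = (-4/3, 2/3)
c = (0, 5/7)
Σ b_i: (-4/3)·1 + 2/3·1 = -2/3 ≠ 1 ⇒ order 0.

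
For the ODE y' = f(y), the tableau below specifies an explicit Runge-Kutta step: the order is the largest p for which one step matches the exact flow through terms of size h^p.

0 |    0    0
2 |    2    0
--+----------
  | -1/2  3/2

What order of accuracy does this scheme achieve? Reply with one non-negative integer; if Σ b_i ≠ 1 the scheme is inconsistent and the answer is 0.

1

b = (-1/2, 3/2)
c = (0, 2)
Σ b_i: (-1/2)·1 + 3/2·1 = 1 ✓
b·c: 3/2·2 = 3 ≠ 1/2 ⇒ order 1.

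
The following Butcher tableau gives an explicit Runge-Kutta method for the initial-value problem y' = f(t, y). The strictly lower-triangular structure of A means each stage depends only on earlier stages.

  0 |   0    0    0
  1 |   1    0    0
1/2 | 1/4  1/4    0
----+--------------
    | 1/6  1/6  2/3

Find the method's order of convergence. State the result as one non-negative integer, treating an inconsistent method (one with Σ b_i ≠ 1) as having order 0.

3

b = (1/6, 1/6, 2/3)
c = (0, 1, 1/2)
Ac = (0, 0, 1/4)
Σ b_i: 1/6·1 + 1/6·1 + 2/3·1 = 1 ✓
b·c: 1/6·1 + 2/3·1/2 = 1/2 ✓
b·c²: 1/6·1 + 2/3·1/4 = 1/3 ✓
b·Ac: 2/3·1/4 = 1/6 ✓; 3 stages ⇒ order 3.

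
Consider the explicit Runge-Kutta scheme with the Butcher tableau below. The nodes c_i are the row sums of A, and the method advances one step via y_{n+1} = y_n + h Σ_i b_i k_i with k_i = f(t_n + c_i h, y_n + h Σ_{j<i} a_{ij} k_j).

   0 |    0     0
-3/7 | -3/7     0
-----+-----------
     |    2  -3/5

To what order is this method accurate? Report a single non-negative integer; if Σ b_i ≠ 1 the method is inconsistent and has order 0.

0

b = (2, -3/5)
c = (0, -3/7)
Σ b_i: 2·1 + (-3/5)·1 = 7/5 ≠ 1 ⇒ order 0.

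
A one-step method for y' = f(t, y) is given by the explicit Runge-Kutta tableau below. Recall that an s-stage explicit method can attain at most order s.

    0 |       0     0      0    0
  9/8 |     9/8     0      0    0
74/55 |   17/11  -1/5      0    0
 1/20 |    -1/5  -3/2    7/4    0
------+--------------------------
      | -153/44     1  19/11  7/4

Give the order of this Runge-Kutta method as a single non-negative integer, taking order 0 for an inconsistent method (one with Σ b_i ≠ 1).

b = (-153/44, 1, 19/11, 7/4)
c = (0, 9/8, 74/55, 1/20)
Ac = (0, 0, -9/40, 587/880)
Σ b_i: (-153/44)·1 + 1·1 + 19/11·1 + 7/4·1 = 1 ✓
b·c: 1·9/8 + 19/11·74/55 + 7/4·1/20 = 34233/9680 ≠ 1/2 ⇒ order 1.

1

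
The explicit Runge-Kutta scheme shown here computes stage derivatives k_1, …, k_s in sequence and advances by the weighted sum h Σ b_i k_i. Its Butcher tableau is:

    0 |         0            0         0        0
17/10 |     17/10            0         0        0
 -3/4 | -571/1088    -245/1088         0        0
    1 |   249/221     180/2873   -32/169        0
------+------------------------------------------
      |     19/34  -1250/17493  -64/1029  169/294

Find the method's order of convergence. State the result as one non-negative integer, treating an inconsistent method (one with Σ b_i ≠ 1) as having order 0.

b = (19/34, -1250/17493, -64/1029, 169/294)
c = (0, 17/10, -3/4, 1)
Ac = (0, 0, -49/128, 42/169)
Σ b_i: 19/34·1 + (-1250/17493)·1 + (-64/1029)·1 + 169/294·1 = 1 ✓
b·c: (-1250/17493)·17/10 + (-64/1029)·(-3/4) + 169/294·1 = 1/2 ✓
b·c²: (-1250/17493)·289/100 + (-64/1029)·9/16 + 169/294·1 = 1/3 ✓
b·Ac: (-64/1029)·(-49/128) + 169/294·42/169 = 1/6 ✓
b·c³: (-1250/17493)·4913/1000 + (-64/1029)·(-27/64) + 169/294·1 = 1/4 ✓
b·(c∘Ac): (-64/1029)·147/512 + 169/294·42/169 = 1/8 ✓
b·Ac²: (-64/1029)·(-833/1280) + 169/294·63/845 = 1/12 ✓
b·A²c: 169/294·49/676 = 1/24 ✓; 4 stages ⇒ order 4.

4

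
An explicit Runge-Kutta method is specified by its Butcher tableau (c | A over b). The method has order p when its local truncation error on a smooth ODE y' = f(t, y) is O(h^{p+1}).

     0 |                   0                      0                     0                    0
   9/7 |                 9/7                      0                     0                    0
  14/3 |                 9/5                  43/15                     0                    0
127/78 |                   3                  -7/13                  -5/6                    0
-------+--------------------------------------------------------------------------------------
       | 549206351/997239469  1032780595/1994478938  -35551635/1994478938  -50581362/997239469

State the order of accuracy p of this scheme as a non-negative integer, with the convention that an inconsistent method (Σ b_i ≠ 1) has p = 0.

b = (549206351/997239469, 1032780595/1994478938, -35551635/1994478938, -50581362/997239469)
c = (0, 9/7, 14/3, 127/78)
Ac = (0, 0, 129/35, -536/117)
Σ b_i: 549206351/997239469·1 + 1032780595/1994478938·1 + (-35551635/1994478938)·1 + (-50581362/997239469)·1 = 1 ✓
b·c: 1032780595/1994478938·9/7 + (-35551635/1994478938)·14/3 + (-50581362/997239469)·127/78 = 1/2 ✓
b·c²: 1032780595/1994478938·81/49 + (-35551635/1994478938)·196/9 + (-50581362/997239469)·16129/6084 = 1/3 ✓
b·Ac: (-35551635/1994478938)·129/35 + (-50581362/997239469)·(-536/117) = 1/6 ✓
b·c³: 1032780595/1994478938·729/343 + (-35551635/1994478938)·2744/27 + (-50581362/997239469)·2048383/474552 = -3038045838853/3266956500444 ≠ 1/4 ⇒ order 3.
b·(c∘Ac): (-35551635/1994478938)·86/5 + (-50581362/997239469)·(-34036/4563) = 643939027/8975155221 ≠ 1/8
b·Ac²: (-35551635/1994478938)·1161/245 + (-50581362/997239469)·(-46777/2457) = 110721922043/125652173094 ≠ 1/12
b·A²c: (-50581362/997239469)·(-43/14) = 1087499283/6980676283 ≠ 1/24

3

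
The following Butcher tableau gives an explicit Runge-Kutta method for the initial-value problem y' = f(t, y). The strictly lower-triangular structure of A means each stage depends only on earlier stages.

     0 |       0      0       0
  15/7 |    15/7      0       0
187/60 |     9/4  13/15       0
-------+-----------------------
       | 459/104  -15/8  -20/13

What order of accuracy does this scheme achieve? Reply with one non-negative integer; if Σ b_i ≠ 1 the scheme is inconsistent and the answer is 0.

1

b = (459/104, -15/8, -20/13)
c = (0, 15/7, 187/60)
Ac = (0, 0, 13/7)
Σ b_i: 459/104·1 + (-15/8)·1 + (-20/13)·1 = 1 ✓
b·c: (-15/8)·15/7 + (-20/13)·187/60 = -19247/2184 ≠ 1/2 ⇒ order 1.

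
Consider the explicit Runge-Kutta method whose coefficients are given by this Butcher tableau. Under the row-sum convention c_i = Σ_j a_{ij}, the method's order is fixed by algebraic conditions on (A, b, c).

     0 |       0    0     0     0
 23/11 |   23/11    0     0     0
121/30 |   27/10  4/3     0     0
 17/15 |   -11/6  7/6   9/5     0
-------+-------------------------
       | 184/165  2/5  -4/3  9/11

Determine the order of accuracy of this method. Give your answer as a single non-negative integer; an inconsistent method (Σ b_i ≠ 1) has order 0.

1

b = (184/165, 2/5, -4/3, 9/11)
c = (0, 23/11, 121/30, 17/15)
Ac = (0, 0, 92/33, 8002/825)
Σ b_i: 184/165·1 + 2/5·1 + (-4/3)·1 + 9/11·1 = 1 ✓
b·c: 2/5·23/11 + (-4/3)·121/30 + 9/11·17/15 = -1789/495 ≠ 1/2 ⇒ order 1.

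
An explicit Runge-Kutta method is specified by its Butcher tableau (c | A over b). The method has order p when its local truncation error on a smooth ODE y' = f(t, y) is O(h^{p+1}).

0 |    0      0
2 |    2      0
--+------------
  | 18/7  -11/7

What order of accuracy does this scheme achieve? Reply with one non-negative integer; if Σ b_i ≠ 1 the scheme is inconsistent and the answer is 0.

1

b = (18/7, -11/7)
c = (0, 2)
Σ b_i: 18/7·1 + (-11/7)·1 = 1 ✓
b·c: (-11/7)·2 = -22/7 ≠ 1/2 ⇒ order 1.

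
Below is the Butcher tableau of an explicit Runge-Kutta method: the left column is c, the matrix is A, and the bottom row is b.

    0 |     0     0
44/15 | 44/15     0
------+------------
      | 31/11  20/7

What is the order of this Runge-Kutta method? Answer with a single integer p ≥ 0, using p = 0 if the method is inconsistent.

0

b = (31/11, 20/7)
c = (0, 44/15)
Σ b_i: 31/11·1 + 20/7·1 = 437/77 ≠ 1 ⇒ order 0.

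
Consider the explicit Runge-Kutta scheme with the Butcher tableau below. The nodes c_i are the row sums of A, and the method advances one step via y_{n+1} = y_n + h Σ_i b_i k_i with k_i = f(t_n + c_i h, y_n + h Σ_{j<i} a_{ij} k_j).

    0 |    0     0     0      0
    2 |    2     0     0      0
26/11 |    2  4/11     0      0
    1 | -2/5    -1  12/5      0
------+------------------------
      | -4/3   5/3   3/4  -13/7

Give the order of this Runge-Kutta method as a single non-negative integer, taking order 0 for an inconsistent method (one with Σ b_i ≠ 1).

b = (-4/3, 5/3, 3/4, -13/7)
c = (0, 2, 26/11, 1)
Ac = (0, 0, 8/11, 202/55)
Σ b_i: (-4/3)·1 + 5/3·1 + 3/4·1 + (-13/7)·1 = -65/84 ≠ 1 ⇒ order 0.

0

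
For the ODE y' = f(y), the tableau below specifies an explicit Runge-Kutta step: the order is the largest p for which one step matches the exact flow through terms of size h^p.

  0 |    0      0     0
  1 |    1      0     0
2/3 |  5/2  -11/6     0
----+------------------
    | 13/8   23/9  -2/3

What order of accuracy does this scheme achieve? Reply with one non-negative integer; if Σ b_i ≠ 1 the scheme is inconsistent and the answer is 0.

b = (13/8, 23/9, -2/3)
c = (0, 1, 2/3)
Ac = (0, 0, -11/6)
Σ b_i: 13/8·1 + 23/9·1 + (-2/3)·1 = 253/72 ≠ 1 ⇒ order 0.

0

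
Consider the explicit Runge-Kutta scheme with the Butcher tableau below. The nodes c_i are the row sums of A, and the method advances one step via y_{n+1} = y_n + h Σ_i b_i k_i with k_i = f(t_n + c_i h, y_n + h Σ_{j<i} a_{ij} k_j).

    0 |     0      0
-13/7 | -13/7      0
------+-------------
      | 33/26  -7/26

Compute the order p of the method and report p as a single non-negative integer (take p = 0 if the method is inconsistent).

b = (33/26, -7/26)
c = (0, -13/7)
Σ b_i: 33/26·1 + (-7/26)·1 = 1 ✓
b·c: (-7/26)·(-13/7) = 1/2 ✓; 2 stages ⇒ order 2.

2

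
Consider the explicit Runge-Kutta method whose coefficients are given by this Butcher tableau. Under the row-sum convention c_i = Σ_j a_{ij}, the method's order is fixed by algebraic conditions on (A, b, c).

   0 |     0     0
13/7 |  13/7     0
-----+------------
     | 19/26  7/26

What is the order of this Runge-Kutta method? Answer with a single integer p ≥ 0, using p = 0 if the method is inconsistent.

2

b = (19/26, 7/26)
c = (0, 13/7)
Σ b_i: 19/26·1 + 7/26·1 = 1 ✓
b·c: 7/26·13/7 = 1/2 ✓; 2 stages ⇒ order 2.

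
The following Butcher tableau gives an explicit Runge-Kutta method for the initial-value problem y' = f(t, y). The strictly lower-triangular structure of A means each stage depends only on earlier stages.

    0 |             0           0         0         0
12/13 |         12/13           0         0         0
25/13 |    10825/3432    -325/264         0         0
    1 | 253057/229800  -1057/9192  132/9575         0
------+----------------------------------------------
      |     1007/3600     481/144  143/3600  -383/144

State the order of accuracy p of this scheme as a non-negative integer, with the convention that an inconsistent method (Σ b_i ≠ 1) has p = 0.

b = (1007/3600, 481/144, 143/3600, -383/144)
c = (0, 12/13, 25/13, 1)
Ac = (0, 0, -25/22, -61/766)
Σ b_i: 1007/3600·1 + 481/144·1 + 143/3600·1 + (-383/144)·1 = 1 ✓
b·c: 481/144·12/13 + 143/3600·25/13 + (-383/144)·1 = 1/2 ✓
b·c²: 481/144·144/169 + 143/3600·625/169 + (-383/144)·1 = 1/3 ✓
b·Ac: 143/3600·(-25/22) + (-383/144)·(-61/766) = 1/6 ✓
b·c³: 481/144·1728/2197 + 143/3600·15625/2197 + (-383/144)·1 = 1/4 ✓
b·(c∘Ac): 143/3600·(-625/286) + (-383/144)·(-61/766) = 1/8 ✓
b·Ac²: 143/3600·(-150/143) + (-383/144)·(-18/383) = 1/12 ✓
b·A²c: (-383/144)·(-6/383) = 1/24 ✓; 4 stages ⇒ order 4.

4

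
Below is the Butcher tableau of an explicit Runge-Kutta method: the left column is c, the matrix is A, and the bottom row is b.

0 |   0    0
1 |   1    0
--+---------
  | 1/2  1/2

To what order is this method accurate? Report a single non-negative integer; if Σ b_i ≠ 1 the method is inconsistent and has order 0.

2

b = (1/2, 1/2)
c = (0, 1)
Σ b_i: 1/2·1 + 1/2·1 = 1 ✓
b·c: 1/2·1 = 1/2 ✓; 2 stages ⇒ order 2.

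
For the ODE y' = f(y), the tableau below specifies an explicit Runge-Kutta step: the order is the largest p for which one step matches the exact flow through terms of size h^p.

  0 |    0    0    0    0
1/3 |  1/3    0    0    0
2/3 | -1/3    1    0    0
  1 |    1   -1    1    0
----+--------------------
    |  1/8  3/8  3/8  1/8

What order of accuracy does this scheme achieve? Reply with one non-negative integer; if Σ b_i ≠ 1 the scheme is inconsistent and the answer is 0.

4

b = (1/8, 3/8, 3/8, 1/8)
c = (0, 1/3, 2/3, 1)
Ac = (0, 0, 1/3, 1/3)
Σ b_i: 1/8·1 + 3/8·1 + 3/8·1 + 1/8·1 = 1 ✓
b·c: 3/8·1/3 + 3/8·2/3 + 1/8·1 = 1/2 ✓
b·c²: 3/8·1/9 + 3/8·4/9 + 1/8·1 = 1/3 ✓
b·Ac: 3/8·1/3 + 1/8·1/3 = 1/6 ✓
b·c³: 3/8·1/27 + 3/8·8/27 + 1/8·1 = 1/4 ✓
b·(c∘Ac): 3/8·2/9 + 1/8·1/3 = 1/8 ✓
b·Ac²: 3/8·1/9 + 1/8·1/3 = 1/12 ✓
b·A²c: 1/8·1/3 = 1/24 ✓; 4 stages ⇒ order 4.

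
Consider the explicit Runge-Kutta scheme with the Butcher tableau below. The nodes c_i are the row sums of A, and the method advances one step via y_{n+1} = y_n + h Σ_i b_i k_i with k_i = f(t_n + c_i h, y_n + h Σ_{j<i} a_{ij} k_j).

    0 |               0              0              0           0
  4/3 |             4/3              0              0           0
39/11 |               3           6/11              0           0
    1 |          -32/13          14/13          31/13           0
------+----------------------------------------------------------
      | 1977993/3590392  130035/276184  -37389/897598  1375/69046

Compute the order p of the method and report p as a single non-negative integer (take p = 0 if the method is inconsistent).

3

b = (1977993/3590392, 130035/276184, -37389/897598, 1375/69046)
c = (0, 4/3, 39/11, 1)
Ac = (0, 0, 8/11, 4243/429)
Σ b_i: 1977993/3590392·1 + 130035/276184·1 + (-37389/897598)·1 + 1375/69046·1 = 1 ✓
b·c: 130035/276184·4/3 + (-37389/897598)·39/11 + 1375/69046·1 = 1/2 ✓
b·c²: 130035/276184·16/9 + (-37389/897598)·1521/121 + 1375/69046·1 = 1/3 ✓
b·Ac: (-37389/897598)·8/11 + 1375/69046·4243/429 = 1/6 ✓
b·c³: 130035/276184·64/27 + (-37389/897598)·59319/1331 + 1375/69046·1 = -2462429/3417777 ≠ 1/4 ⇒ order 3.
b·(c∘Ac): (-37389/897598)·312/121 + 1375/69046·4243/429 = 241151/2692794 ≠ 1/8
b·Ac²: (-37389/897598)·32/33 + 1375/69046·451463/14157 = 4064887/6835554 ≠ 1/12
b·A²c: 1375/69046·248/143 = 15500/448799 ≠ 1/24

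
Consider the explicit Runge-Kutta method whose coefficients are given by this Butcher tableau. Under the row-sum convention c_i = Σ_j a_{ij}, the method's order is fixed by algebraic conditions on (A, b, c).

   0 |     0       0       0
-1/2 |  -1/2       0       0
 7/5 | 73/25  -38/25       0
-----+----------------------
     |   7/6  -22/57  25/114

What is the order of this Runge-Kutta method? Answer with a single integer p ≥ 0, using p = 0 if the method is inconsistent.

b = (7/6, -22/57, 25/114)
c = (0, -1/2, 7/5)
Ac = (0, 0, 19/25)
Σ b_i: 7/6·1 + (-22/57)·1 + 25/114·1 = 1 ✓
b·c: (-22/57)·(-1/2) + 25/114·7/5 = 1/2 ✓
b·c²: (-22/57)·1/4 + 25/114·49/25 = 1/3 ✓
b·Ac: 25/114·19/25 = 1/6 ✓; 3 stages ⇒ order 3.

3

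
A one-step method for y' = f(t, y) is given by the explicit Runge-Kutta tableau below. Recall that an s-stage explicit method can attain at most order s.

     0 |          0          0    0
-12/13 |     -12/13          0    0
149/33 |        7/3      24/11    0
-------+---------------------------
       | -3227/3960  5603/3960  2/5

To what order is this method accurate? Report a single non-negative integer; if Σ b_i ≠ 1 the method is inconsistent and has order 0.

b = (-3227/3960, 5603/3960, 2/5)
c = (0, -12/13, 149/33)
Ac = (0, 0, -288/143)
Σ b_i: (-3227/3960)·1 + 5603/3960·1 + 2/5·1 = 1 ✓
b·c: 5603/3960·(-12/13) + 2/5·149/33 = 1/2 ✓
b·c²: 5603/3960·144/169 + 2/5·22201/1089 = 662564/70785 ≠ 1/3 ⇒ order 2.
b·Ac: 2/5·(-288/143) = -576/715 ≠ 1/6

2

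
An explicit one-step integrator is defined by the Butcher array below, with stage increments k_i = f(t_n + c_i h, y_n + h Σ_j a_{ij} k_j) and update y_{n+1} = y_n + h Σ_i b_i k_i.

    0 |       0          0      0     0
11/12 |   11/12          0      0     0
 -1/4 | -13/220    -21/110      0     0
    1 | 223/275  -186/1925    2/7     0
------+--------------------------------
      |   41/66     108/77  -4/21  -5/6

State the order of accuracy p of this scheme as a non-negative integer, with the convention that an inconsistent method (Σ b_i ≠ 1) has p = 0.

b = (41/66, 108/77, -4/21, -5/6)
c = (0, 11/12, -1/4, 1)
Ac = (0, 0, -7/40, -4/25)
Σ b_i: 41/66·1 + 108/77·1 + (-4/21)·1 + (-5/6)·1 = 1 ✓
b·c: 108/77·11/12 + (-4/21)·(-1/4) + (-5/6)·1 = 1/2 ✓
b·c²: 108/77·121/144 + (-4/21)·1/16 + (-5/6)·1 = 1/3 ✓
b·Ac: (-4/21)·(-7/40) + (-5/6)·(-4/25) = 1/6 ✓
b·c³: 108/77·1331/1728 + (-4/21)·(-1/64) + (-5/6)·1 = 1/4 ✓
b·(c∘Ac): (-4/21)·7/160 + (-5/6)·(-4/25) = 1/8 ✓
b·Ac²: (-4/21)·(-77/480) + (-5/6)·(-19/300) = 1/12 ✓
b·A²c: (-5/6)·(-1/20) = 1/24 ✓; 4 stages ⇒ order 4.

4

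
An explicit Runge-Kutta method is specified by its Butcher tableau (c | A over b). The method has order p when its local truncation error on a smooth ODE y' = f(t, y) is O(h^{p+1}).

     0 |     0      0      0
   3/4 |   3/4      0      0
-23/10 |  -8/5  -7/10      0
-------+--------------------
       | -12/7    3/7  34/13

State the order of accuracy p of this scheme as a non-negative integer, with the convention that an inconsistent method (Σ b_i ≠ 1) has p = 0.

b = (-12/7, 3/7, 34/13)
c = (0, 3/4, -23/10)
Ac = (0, 0, -21/40)
Σ b_i: (-12/7)·1 + 3/7·1 + 34/13·1 = 121/91 ≠ 1 ⇒ order 0.

0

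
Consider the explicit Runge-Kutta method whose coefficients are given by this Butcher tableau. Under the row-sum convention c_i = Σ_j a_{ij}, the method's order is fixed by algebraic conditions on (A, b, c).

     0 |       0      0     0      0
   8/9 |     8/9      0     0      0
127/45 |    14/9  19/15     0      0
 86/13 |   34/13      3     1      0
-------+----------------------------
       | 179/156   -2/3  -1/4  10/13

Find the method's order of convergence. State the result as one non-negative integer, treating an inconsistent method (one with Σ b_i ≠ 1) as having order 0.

b = (179/156, -2/3, -1/4, 10/13)
c = (0, 8/9, 127/45, 86/13)
Ac = (0, 0, 152/135, 247/45)
Σ b_i: 179/156·1 + (-2/3)·1 + (-1/4)·1 + 10/13·1 = 1 ✓
b·c: (-2/3)·8/9 + (-1/4)·127/45 + 10/13·86/13 = 345931/91260 ≠ 1/2 ⇒ order 1.

1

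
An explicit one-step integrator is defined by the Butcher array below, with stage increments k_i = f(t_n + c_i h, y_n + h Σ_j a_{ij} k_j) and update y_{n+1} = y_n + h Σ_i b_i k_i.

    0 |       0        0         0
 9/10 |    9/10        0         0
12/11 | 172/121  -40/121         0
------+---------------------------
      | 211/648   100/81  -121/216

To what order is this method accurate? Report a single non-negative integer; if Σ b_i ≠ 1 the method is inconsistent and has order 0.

3

b = (211/648, 100/81, -121/216)
c = (0, 9/10, 12/11)
Ac = (0, 0, -36/121)
Σ b_i: 211/648·1 + 100/81·1 + (-121/216)·1 = 1 ✓
b·c: 100/81·9/10 + (-121/216)·12/11 = 1/2 ✓
b·c²: 100/81·81/100 + (-121/216)·144/121 = 1/3 ✓
b·Ac: (-121/216)·(-36/121) = 1/6 ✓; 3 stages ⇒ order 3.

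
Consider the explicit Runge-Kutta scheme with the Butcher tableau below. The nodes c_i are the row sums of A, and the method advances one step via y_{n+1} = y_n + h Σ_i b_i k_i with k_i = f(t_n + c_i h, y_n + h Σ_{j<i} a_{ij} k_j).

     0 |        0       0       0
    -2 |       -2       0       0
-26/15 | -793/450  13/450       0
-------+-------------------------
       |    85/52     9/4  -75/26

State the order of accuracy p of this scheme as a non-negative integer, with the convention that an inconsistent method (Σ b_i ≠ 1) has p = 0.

b = (85/52, 9/4, -75/26)
c = (0, -2, -26/15)
Ac = (0, 0, -13/225)
Σ b_i: 85/52·1 + 9/4·1 + (-75/26)·1 = 1 ✓
b·c: 9/4·(-2) + (-75/26)·(-26/15) = 1/2 ✓
b·c²: 9/4·4 + (-75/26)·676/225 = 1/3 ✓
b·Ac: (-75/26)·(-13/225) = 1/6 ✓; 3 stages ⇒ order 3.

3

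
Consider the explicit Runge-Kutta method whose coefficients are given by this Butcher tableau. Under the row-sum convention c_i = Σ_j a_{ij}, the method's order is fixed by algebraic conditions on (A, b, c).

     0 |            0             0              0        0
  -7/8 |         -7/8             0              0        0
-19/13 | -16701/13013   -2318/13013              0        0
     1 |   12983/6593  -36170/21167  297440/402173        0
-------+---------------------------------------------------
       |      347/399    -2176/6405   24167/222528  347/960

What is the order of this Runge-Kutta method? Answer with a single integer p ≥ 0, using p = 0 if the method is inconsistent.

4

b = (347/399, -2176/6405, 24167/222528, 347/960)
c = (0, -7/8, -19/13, 1)
Ac = (0, 0, 1159/7436, 575/1388)
Σ b_i: 347/399·1 + (-2176/6405)·1 + 24167/222528·1 + 347/960·1 = 1 ✓
b·c: (-2176/6405)·(-7/8) + 24167/222528·(-19/13) + 347/960·1 = 1/2 ✓
b·c²: (-2176/6405)·49/64 + 24167/222528·361/169 + 347/960·1 = 1/3 ✓
b·Ac: 24167/222528·1159/7436 + 347/960·575/1388 = 1/6 ✓
b·c³: (-2176/6405)·(-343/512) + 24167/222528·(-6859/2197) + 347/960·1 = 1/4 ✓
b·(c∘Ac): 24167/222528·(-22021/96668) + 347/960·575/1388 = 1/8 ✓
b·Ac²: 24167/222528·(-8113/59488) + 347/960·3015/11104 = 1/12 ✓
b·A²c: 347/960·40/347 = 1/24 ✓; 4 stages ⇒ order 4.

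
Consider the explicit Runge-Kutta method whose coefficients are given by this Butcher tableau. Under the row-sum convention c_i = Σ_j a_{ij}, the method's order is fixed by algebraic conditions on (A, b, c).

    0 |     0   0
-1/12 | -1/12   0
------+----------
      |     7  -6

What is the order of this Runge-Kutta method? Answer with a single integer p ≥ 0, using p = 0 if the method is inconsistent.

2

b = (7, -6)
c = (0, -1/12)
Σ b_i: 7·1 + (-6)·1 = 1 ✓
b·c: (-6)·(-1/12) = 1/2 ✓; 2 stages ⇒ order 2.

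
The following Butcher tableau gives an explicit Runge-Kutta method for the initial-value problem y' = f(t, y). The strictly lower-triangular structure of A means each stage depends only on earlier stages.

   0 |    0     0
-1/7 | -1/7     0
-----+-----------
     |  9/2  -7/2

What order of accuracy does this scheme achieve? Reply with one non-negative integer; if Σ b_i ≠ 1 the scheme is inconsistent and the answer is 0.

2

b = (9/2, -7/2)
c = (0, -1/7)
Σ b_i: 9/2·1 + (-7/2)·1 = 1 ✓
b·c: (-7/2)·(-1/7) = 1/2 ✓; 2 stages ⇒ order 2.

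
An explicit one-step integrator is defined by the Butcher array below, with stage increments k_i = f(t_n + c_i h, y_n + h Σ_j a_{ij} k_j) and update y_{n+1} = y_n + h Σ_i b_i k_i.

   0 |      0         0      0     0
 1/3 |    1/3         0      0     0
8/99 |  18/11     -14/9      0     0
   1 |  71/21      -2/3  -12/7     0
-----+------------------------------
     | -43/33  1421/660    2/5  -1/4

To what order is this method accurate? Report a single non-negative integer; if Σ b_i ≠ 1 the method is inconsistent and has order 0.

b = (-43/33, 1421/660, 2/5, -1/4)
c = (0, 1/3, 8/99, 1)
Ac = (0, 0, -14/27, -250/693)
Σ b_i: (-43/33)·1 + 1421/660·1 + 2/5·1 + (-1/4)·1 = 1 ✓
b·c: 1421/660·1/3 + 2/5·8/99 + (-1/4)·1 = 1/2 ✓
b·c²: 1421/660·1/9 + 2/5·64/9801 + (-1/4)·1 = -80/9801 ≠ 1/3 ⇒ order 2.
b·Ac: 2/5·(-14/27) + (-1/4)·(-250/693) = -2437/20790 ≠ 1/6

2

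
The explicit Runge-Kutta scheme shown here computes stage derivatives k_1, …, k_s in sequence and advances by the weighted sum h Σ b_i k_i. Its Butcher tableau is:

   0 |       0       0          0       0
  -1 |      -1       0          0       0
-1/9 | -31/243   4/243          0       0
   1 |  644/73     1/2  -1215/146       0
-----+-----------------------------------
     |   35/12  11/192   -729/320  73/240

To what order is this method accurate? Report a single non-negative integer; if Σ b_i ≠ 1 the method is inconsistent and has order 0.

b = (35/12, 11/192, -729/320, 73/240)
c = (0, -1, -1/9, 1)
Ac = (0, 0, -4/243, 31/73)
Σ b_i: 35/12·1 + 11/192·1 + (-729/320)·1 + 73/240·1 = 1 ✓
b·c: 11/192·(-1) + (-729/320)·(-1/9) + 73/240·1 = 1/2 ✓
b·c²: 11/192·1 + (-729/320)·1/81 + 73/240·1 = 1/3 ✓
b·Ac: (-729/320)·(-4/243) + 73/240·31/73 = 1/6 ✓
b·c³: 11/192·(-1) + (-729/320)·(-1/729) + 73/240·1 = 1/4 ✓
b·(c∘Ac): (-729/320)·4/2187 + 73/240·31/73 = 1/8 ✓
b·Ac²: (-729/320)·4/243 + 73/240·29/73 = 1/12 ✓
b·A²c: 73/240·10/73 = 1/24 ✓; 4 stages ⇒ order 4.

4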